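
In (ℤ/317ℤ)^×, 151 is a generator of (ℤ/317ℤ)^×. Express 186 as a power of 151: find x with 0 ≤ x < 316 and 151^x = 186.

310

Baby-step giant-step with m = ceil(sqrt(316)) = 18.
Baby table (151^j mod 317 for j=0..17):
  0:1  1:151  2:294  3:14  4:212  5:312  6:196  7:115
  8:247  9:208  10:25  11:288  12:59  13:33  14:228  15:192
  16:145  17:22
Giant step factor: 151^(-18) ≡ 73 (mod 317).
Scan 186·73^i mod 317 for i = 0, 1, …:
  i=0: 186   i=1: 264   i=2: 252   i=3: 10
  i=4: 96   i=5: 34   i=6: 263   i=7: 179
  i=8: 70   i=9: 38     …   i=16: 207
  i=17: 212
Match at i=17, j=4: x = 17·18 + 4 = 310.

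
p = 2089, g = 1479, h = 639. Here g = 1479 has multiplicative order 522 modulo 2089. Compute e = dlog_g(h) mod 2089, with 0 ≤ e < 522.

Baby-step giant-step with m = ceil(sqrt(522)) = 23.
Baby table (1479^j mod 2089 for j=0..22):
  0:1  1:1479  2:258  3:1384  4:1805  5:1942  6:1932  7:1765
  8:1274  9:2057  10:719  11:100  12:1670  13:732  14:526  15:846
  16:2012  17:1012  18:1024  19:2060  20:978  21:874  22:1644
Giant step factor: 1479^(-23) ≡ 853 (mod 2089).
Scan 639·853^i mod 2089 for i = 0, 1, …:
  i=0: 639   i=1: 1927   i=2: 1777   i=3: 1256
  i=4: 1800   i=5: 2074   i=6: 1828   i=7: 890
  i=8: 863   i=9: 811     …   i=20: 841
  i=21: 846
Match at i=21, j=15: e = 21·23 + 15 = 498.

498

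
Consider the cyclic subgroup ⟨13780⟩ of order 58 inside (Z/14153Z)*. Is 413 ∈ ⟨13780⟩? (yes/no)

413 ∈ ⟨13780⟩ iff 413^58 ≡ 1 (mod 14153), since |⟨13780⟩| = 58.
413^58 mod 14153 = 1.
Since 1 = 1, 413 lies in the subgroup.

yes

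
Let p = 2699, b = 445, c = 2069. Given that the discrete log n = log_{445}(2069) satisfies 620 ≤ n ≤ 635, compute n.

635

Compute 445^620 mod 2699 = 885, then multiply by 445 repeatedly:
  445^620=885  445^621=2470  445^622=657  445^623=873  445^624=2528
  445^625=2176  445^626=2078  445^627=1652  445^628=1012  445^629=2306
  445^630=550  445^631=1840  445^632=1003  445^633=1000  445^634=2364
  445^635=2069
Found 2069 at exponent 635.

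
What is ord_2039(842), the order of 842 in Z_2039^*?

2038

The order of 842 must divide p − 1 = 2038 = 2 · 1019.
Divisors: 1, 2, 1019, 2038.
Check each in increasing order: 842^1 ≡ 842;  842^2 ≡ 1431;  842^1019 ≡ 2038;  842^2038 ≡ 1.
Smallest exponent giving 1 is 2038.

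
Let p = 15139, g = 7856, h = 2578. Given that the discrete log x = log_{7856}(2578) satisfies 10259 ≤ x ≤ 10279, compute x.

Compute 7856^10259 mod 15139 = 6798, then multiply by 7856 repeatedly:
  7856^10259=6798  7856^10260=9835  7856^10261=9443  7856^10262=3108  7856^10263=12380
  7856^10264=4344  7856^10265=3158  7856^10266=11566  7856^10267=13357  7856^10268=4183
  7856^10269=10018  7856^10270=8886  7856^10271=2487  7856^10272=8562  7856^10273=495
  7856^10274=13136  7856^10275=8992  7856^10276=2578
Found 2578 at exponent 10276.

10276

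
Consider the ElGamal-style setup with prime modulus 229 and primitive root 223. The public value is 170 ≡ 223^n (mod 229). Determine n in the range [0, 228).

65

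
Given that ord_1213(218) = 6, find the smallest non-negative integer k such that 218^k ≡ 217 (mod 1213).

2

Successive powers of 218 modulo 1213:
  218^0=1  218^1=218  218^2=217
So 218^2 ≡ 217 (mod 1213), giving k = 2.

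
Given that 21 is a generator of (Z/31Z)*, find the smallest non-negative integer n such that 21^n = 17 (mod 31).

23

Successive powers of 21 modulo 31:
  21^0=1  21^1=21  21^2=7  21^3=23  21^4=18  21^5=6
  21^6=2  21^7=11  21^8=14  21^9=15  21^10=5  21^11=12
  21^12=4  21^13=22  21^14=28  21^15=30  21^16=10  21^17=24
  21^18=8  21^19=13  21^20=25  21^21=29  21^22=20  21^23=17
So 21^23 ≡ 17 (mod 31), giving n = 23.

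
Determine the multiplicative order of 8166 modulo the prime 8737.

1456

The order of 8166 must divide p − 1 = 8736 = 2^5 · 3 · 7 · 13.
Divisors: 1, 2, 3, 4, 6, 7, 8, 12, 13, 14, 16, 21, 24, 26, 28, 32, 39, 42, 48, 52, 56, 78, 84, 91, 96, 104, 112, 156, 168, 182, 208, 224, 273, 312, 336, 364, 416, 546, 624, 672, 728, 1092, 1248, 1456, 2184, 2912, 4368, 8736.
Check each in increasing order: 8166^1 ≡ 8166;  8166^2 ≡ 2772;  8166^3 ≡ 7322;  8166^4 ≡ 4161;  8166^6 ≡ 1452;  8166^7 ≡ 923;  8166^8 ≡ 5924;  8166^12 ≡ 2687;  8166^13 ≡ 3435;  8166^14 ≡ 4440;  8166^16 ≡ 5984;  8166^21 ≡ 467;  8166^24 ≡ 3207;  8166^26 ≡ 4275;  8166^28 ≡ 2928;  8166^32 ≡ 4030;  8166^39 ≡ 6465;  8166^42 ≡ 8401;  8166^48 ≡ 1400;  8166^52 ≡ 6558;  8166^56 ≡ 2187;  8166^78 ≡ 7154;  8166^84 ≡ 8052;  8166^91 ≡ 5546;  8166^96 ≡ 2912;  8166^104 ≡ 3850;  8166^112 ≡ 3830;  8166^156 ≡ 7107;  8166^168 ≡ 6164;  8166^182 ≡ 3876;  8166^208 ≡ 4548;  8166^224 ≡ 8214;  8166^273 ≡ 3276;  8166^312 ≡ 852;  8166^336 ≡ 6420;  8166^364 ≡ 4473;  8166^416 ≡ 3825;  8166^546 ≡ 3140;  8166^624 ≡ 733;  8166^672 ≡ 3971;  8166^728 ≡ 8736;  8166^1092 ≡ 4264;  8166^1248 ≡ 4332;  8166^1456 ≡ 1.
Smallest exponent giving 1 is 1456.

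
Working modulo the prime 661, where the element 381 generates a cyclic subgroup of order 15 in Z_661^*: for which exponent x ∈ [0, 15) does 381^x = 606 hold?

Successive powers of 381 modulo 661:
  381^0=1  381^1=381  381^2=402  381^3=471  381^4=320  381^5=296
  381^6=406  381^7=12  381^8=606
So 381^8 ≡ 606 (mod 661), giving x = 8.

8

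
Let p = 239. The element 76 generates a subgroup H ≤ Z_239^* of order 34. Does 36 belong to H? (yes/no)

36 ∈ ⟨76⟩ iff 36^34 ≡ 1 (mod 239), since |⟨76⟩| = 34.
36^34 mod 239 = 1.
Since 1 = 1, 36 lies in the subgroup.

yes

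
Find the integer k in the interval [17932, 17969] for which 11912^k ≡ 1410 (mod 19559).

17967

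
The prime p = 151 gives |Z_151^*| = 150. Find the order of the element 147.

The order of 147 must divide p − 1 = 150 = 2 · 3 · 5^2.
Divisors: 1, 2, 3, 5, 6, 10, 15, 25, 30, 50, 75, 150.
Check each in increasing order: 147^1 ≡ 147;  147^2 ≡ 16;  147^3 ≡ 87;  147^5 ≡ 33;  147^6 ≡ 19;  147^10 ≡ 32;  147^15 ≡ 150;  147^25 ≡ 119;  147^30 ≡ 1.
Smallest exponent giving 1 is 30.

30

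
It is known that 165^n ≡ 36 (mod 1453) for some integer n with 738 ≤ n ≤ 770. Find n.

738

Compute 165^738 mod 1453 = 36, then multiply by 165 repeatedly:
  165^738=36
Found 36 at exponent 738.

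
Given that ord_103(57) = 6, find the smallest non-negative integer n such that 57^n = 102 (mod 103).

3

Successive powers of 57 modulo 103:
  57^0=1  57^1=57  57^2=56  57^3=102
So 57^3 ≡ 102 (mod 103), giving n = 3.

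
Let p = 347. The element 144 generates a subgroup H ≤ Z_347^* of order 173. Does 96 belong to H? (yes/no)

no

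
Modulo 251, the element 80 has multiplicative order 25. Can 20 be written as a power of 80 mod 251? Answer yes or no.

yes

⟨80⟩ has order 25; its elements mod 251 are {1, 4, 5, 16, 20, 25, 51, 63, 64, 69, 80, 91, 94, 100, 113, 123, 125, 149, 201, 204, 211, 219, 241, 243, 249}.
20 is in this set.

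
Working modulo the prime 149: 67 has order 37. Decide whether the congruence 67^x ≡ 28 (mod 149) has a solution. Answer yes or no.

28 ∈ ⟨67⟩ iff 28^37 ≡ 1 (mod 149), since |⟨67⟩| = 37.
28^37 mod 149 = 1.
Since 1 = 1, 28 lies in the subgroup.

yes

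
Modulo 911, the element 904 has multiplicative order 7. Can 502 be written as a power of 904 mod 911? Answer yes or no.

yes

502 ∈ ⟨904⟩ iff 502^7 ≡ 1 (mod 911), since |⟨904⟩| = 7.
502^7 mod 911 = 1.
Since 1 = 1, 502 lies in the subgroup.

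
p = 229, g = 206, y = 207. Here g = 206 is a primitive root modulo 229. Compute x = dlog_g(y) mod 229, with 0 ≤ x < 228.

123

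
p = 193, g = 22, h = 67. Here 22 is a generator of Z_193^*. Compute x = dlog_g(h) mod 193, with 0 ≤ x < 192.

162

Baby-step giant-step with m = ceil(sqrt(192)) = 14.
Baby table (22^j mod 193 for j=0..13):
  0:1  1:22  2:98  3:33  4:147  5:146  6:124  7:26
  8:186  9:39  10:86  11:155  12:129  13:136
Giant step factor: 22^(-14) ≡ 2 (mod 193).
Scan 67·2^i mod 193 for i = 0, 1, …:
  i=0: 67   i=1: 134   i=2: 75   i=3: 150
  i=4: 107   i=5: 21   i=6: 42   i=7: 84
  i=8: 168   i=9: 143   i=10: 93   i=11: 186
Match at i=11, j=8: x = 11·14 + 8 = 162.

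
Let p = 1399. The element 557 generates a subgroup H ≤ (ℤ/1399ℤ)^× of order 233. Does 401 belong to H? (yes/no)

401 ∈ ⟨557⟩ iff 401^233 ≡ 1 (mod 1399), since |⟨557⟩| = 233.
401^233 mod 1399 = 1008.
Since 1008 ≠ 1, 401 does not lie in the subgroup.

no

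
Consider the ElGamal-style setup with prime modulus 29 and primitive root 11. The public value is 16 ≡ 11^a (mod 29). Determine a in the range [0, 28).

8

Successive powers of 11 modulo 29:
  11^0=1  11^1=11  11^2=5  11^3=26  11^4=25  11^5=14
  11^6=9  11^7=12  11^8=16
So 11^8 ≡ 16 (mod 29), giving a = 8.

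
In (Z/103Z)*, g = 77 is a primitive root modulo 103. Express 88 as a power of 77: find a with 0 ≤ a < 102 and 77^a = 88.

83

Baby-step giant-step with m = ceil(sqrt(102)) = 11.
Baby table (77^j mod 103 for j=0..10):
  0:1  1:77  2:58  3:37  4:68  5:86  6:30  7:44
  8:92  9:80  10:83
Giant step factor: 77^(-11) ≡ 62 (mod 103).
Scan 88·62^i mod 103 for i = 0, 1, …:
  i=0: 88   i=1: 100   i=2: 20   i=3: 4
  i=4: 42   i=5: 29   i=6: 47   i=7: 30
Match at i=7, j=6: a = 7·11 + 6 = 83.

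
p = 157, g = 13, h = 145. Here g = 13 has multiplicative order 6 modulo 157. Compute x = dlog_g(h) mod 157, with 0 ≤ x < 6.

5

Successive powers of 13 modulo 157:
  13^0=1  13^1=13  13^2=12  13^3=156  13^4=144  13^5=145
So 13^5 ≡ 145 (mod 157), giving x = 5.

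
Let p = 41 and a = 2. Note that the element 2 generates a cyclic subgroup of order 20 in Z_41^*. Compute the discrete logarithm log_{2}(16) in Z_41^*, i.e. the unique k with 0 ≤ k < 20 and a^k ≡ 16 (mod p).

Successive powers of 2 modulo 41:
  2^0=1  2^1=2  2^2=4  2^3=8  2^4=16
So 2^4 ≡ 16 (mod 41), giving k = 4.

4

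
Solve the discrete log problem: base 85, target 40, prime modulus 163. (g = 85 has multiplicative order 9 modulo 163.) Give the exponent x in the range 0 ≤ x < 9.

7

Successive powers of 85 modulo 163:
  85^0=1  85^1=85  85^2=53  85^3=104  85^4=38  85^5=133
  85^6=58  85^7=40
So 85^7 ≡ 40 (mod 163), giving x = 7.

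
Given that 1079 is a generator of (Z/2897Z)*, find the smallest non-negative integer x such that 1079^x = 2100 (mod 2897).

Baby-step giant-step with m = ceil(sqrt(2896)) = 54.
Baby table (1079^j mod 2897 for j=0..53):
  0:1  1:1079  2:2544  3:1517  4:38  5:444  6:1071  7:2603
  8:1444  9:2387  10:140  11:416  12:2726  13:899  14:2423  15:1323
  16:2193  17:2295  18:2267  19:1025  20:2218  21:300  22:2133  23:1289
  24:271  25:2709  26:2835  27:2630  28:1607  29:1547  30:541  31:1442
  32:229  33:846  34:279  35:2650  36:11  37:281  38:1911  39:2202
  40:418  41:1987  42:193  43:2560  44:1399  45:184  46:1540  47:1679
  48:1016  49:1198  50:580  51:68  52:947  53:2069
Giant step factor: 1079^(-54) ≡ 737 (mod 2897).
Scan 2100·737^i mod 2897 for i = 0, 1, …:
  i=0: 2100   i=1: 702   i=2: 1708   i=3: 1498
  i=4: 269   i=5: 1257   i=6: 2266   i=7: 1370
  i=8: 1534   i=9: 728     …   i=29: 1726
  i=30: 279
Match at i=30, j=34: x = 30·54 + 34 = 1654.

1654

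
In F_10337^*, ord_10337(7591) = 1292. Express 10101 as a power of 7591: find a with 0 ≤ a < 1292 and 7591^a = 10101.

507

Baby-step giant-step with m = ceil(sqrt(1292)) = 36.
Baby table (7591^j mod 10337 for j=0..35):
  0:1  1:7591  2:4843  3:4841  4:10333  5:647  6:1302  7:1310
  8:16  9:7749  10:5129  11:5097  12:10273  13:15  14:158  15:286
  16:256  17:10277  18:9705  19:9193  20:9313  21:240  22:2528  23:4576
  24:4096  25:9377  26:225  27:2370  28:4290  29:3840  30:9437  31:857
  32:3514  33:5314  34:3600  35:6909
Giant step factor: 7591^(-36) ≡ 1248 (mod 10337).
Scan 10101·1248^i mod 10337 for i = 0, 1, …:
  i=0: 10101   i=1: 5245   i=2: 2439   i=3: 4794
  i=4: 8126   i=5: 651   i=6: 6162   i=7: 9785
  i=8: 3683   i=9: 6756     …   i=13: 3375
  i=14: 4841
Match at i=14, j=3: a = 14·36 + 3 = 507.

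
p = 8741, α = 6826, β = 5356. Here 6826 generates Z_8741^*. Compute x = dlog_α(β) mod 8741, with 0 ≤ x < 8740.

6614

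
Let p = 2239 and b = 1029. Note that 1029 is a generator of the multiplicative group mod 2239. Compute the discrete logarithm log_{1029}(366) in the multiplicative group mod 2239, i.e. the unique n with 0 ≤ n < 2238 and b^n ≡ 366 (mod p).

2010

Baby-step giant-step with m = ceil(sqrt(2238)) = 48.
Baby table (1029^j mod 2239 for j=0..47):
  0:1  1:1029  2:2033  3:731  4:2134  5:1666  6:1479  7:1610
  8:2069  9:1951  10:1435  11:1114  12:2177  13:1133  14:1577  15:1697
  16:2032  17:1941  18:101  19:935  20:1584  21:2183  22:590  23:341
  24:1605  25:1402  26:742  27:19  28:1639  29:564  30:455  31:244
  32:308  33:1233  34:1483  35:1248  36:1245  37:397  38:1015  39:1061
  40:1376  41:856  42:897  43:545  44:1055  45:1919  46:2092  47:989
Giant step factor: 1029^(-48) ≡ 1412 (mod 2239).
Scan 366·1412^i mod 2239 for i = 0, 1, …:
  i=0: 366   i=1: 1822   i=2: 53   i=3: 949
  i=4: 1066   i=5: 584   i=6: 656   i=7: 1565
  i=8: 2126   i=9: 1652     …   i=40: 1645
  i=41: 897
Match at i=41, j=42: n = 41·48 + 42 = 2010.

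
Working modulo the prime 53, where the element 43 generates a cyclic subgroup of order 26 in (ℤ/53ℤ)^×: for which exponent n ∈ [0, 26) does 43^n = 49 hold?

6

Successive powers of 43 modulo 53:
  43^0=1  43^1=43  43^2=47  43^3=7  43^4=36  43^5=11
  43^6=49
So 43^6 ≡ 49 (mod 53), giving n = 6.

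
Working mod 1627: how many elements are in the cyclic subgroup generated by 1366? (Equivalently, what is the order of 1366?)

813

The order of 1366 must divide p − 1 = 1626 = 2 · 3 · 271.
Divisors: 1, 2, 3, 6, 271, 542, 813, 1626.
Check each in increasing order: 1366^1 ≡ 1366;  1366^2 ≡ 1414;  1366^3 ≡ 275;  1366^6 ≡ 783;  1366^271 ≡ 1362;  1366^542 ≡ 264;  1366^813 ≡ 1.
Smallest exponent giving 1 is 813.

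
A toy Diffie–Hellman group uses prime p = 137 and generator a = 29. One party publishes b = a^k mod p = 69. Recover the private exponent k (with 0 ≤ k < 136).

106

Baby-step giant-step with m = ceil(sqrt(136)) = 12.
Baby table (29^j mod 137 for j=0..11):
  0:1  1:29  2:19  3:3  4:87  5:57  6:9  7:124
  8:34  9:27  10:98  11:102
Giant step factor: 29^(-12) ≡ 22 (mod 137).
Scan 69·22^i mod 137 for i = 0, 1, …:
  i=0: 69   i=1: 11   i=2: 105   i=3: 118
  i=4: 130   i=5: 120   i=6: 37   i=7: 129
  i=8: 98
Match at i=8, j=10: k = 8·12 + 10 = 106.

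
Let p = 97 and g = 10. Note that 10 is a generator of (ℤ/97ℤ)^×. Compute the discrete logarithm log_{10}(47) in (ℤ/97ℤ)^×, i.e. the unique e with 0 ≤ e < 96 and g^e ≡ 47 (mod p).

Baby-step giant-step with m = ceil(sqrt(96)) = 10.
Baby table (10^j mod 97 for j=0..9):
  0:1  1:10  2:3  3:30  4:9  5:90  6:27  7:76
  8:81  9:34
Giant step factor: 10^(-10) ≡ 2 (mod 97).
Scan 47·2^i mod 97 for i = 0, 1, …:
  i=0: 47   i=1: 94   i=2: 91   i=3: 85
  i=4: 73   i=5: 49   i=6: 1
Match at i=6, j=0: e = 6·10 + 0 = 60.

60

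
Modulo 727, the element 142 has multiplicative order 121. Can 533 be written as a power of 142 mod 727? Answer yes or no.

no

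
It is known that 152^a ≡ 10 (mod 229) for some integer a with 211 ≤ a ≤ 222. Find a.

217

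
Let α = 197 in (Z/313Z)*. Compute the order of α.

156

The order of 197 must divide p − 1 = 312 = 2^3 · 3 · 13.
Divisors: 1, 2, 3, 4, 6, 8, 12, 13, 24, 26, 39, 52, 78, 104, 156, 312.
Check each in increasing order: 197^1 ≡ 197;  197^2 ≡ 310;  197^3 ≡ 35;  197^4 ≡ 9;  197^6 ≡ 286;  197^8 ≡ 81;  197^12 ≡ 103;  197^13 ≡ 259;  197^24 ≡ 280;  197^26 ≡ 99;  197^39 ≡ 288;  197^52 ≡ 98;  197^78 ≡ 312;  197^104 ≡ 214;  197^156 ≡ 1.
Smallest exponent giving 1 is 156.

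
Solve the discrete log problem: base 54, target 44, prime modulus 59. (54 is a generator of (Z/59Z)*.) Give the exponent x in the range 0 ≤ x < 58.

19

Baby-step giant-step with m = ceil(sqrt(58)) = 8.
Baby table (54^j mod 59 for j=0..7):
  0:1  1:54  2:25  3:52  4:35  5:2  6:49  7:50
Giant step factor: 54^(-8) ≡ 21 (mod 59).
Scan 44·21^i mod 59 for i = 0, 1, …:
  i=0: 44   i=1: 39   i=2: 52
Match at i=2, j=3: x = 2·8 + 3 = 19.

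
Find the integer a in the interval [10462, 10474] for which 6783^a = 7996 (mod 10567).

Compute 6783^10462 mod 10567 = 8020, then multiply by 6783 repeatedly:
  6783^10462=8020  6783^10463=744  6783^10464=6093  6783^10465=1282  6783^10466=9732
  6783^10467=107  6783^10468=7225  6783^10469=7996
Found 7996 at exponent 10469.

10469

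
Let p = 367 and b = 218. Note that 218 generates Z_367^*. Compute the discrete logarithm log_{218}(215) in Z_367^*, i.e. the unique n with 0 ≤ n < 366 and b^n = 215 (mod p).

Baby-step giant-step with m = ceil(sqrt(366)) = 20.
Baby table (218^j mod 367 for j=0..19):
  0:1  1:218  2:181  3:189  4:98  5:78  6:122  7:172
  8:62  9:304  10:212  11:341  12:204  13:65  14:224  15:21
  16:174  17:131  18:299  19:223
Giant step factor: 218^(-20) ≡ 231 (mod 367).
Scan 215·231^i mod 367 for i = 0, 1, …:
  i=0: 215   i=1: 120   i=2: 195   i=3: 271
  i=4: 211   i=5: 297   i=6: 345   i=7: 56
  i=8: 91   i=9: 102   i=10: 74   i=11: 212
Match at i=11, j=10: n = 11·20 + 10 = 230.

230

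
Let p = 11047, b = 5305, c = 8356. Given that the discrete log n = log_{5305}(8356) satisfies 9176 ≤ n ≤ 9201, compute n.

9199

Compute 5305^9176 mod 11047 = 1933, then multiply by 5305 repeatedly:
  5305^9176=1933  5305^9177=2949  5305^9178=1893  5305^9179=642  5305^9180=3334
  5305^9181=623  5305^9182=1962  5305^9183=2136  5305^9184=8305  5305^9185=2589
  5305^9186=3224  5305^9187=2564  5305^9188=3163  5305^9189=10369  5305^9190=4532
  5305^9191=3988  5305^9192=1335  5305^9193=1048  5305^9194=2999  5305^9195=2015
  5305^9196=7126  5305^9197=596  5305^9198=2338  5305^9199=8356
Found 8356 at exponent 9199.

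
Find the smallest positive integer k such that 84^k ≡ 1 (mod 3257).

3256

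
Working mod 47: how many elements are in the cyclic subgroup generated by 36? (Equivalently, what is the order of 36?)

23

The order of 36 must divide p − 1 = 46 = 2 · 23.
Divisors: 1, 2, 23, 46.
Check each in increasing order: 36^1 ≡ 36;  36^2 ≡ 27;  36^23 ≡ 1.
Smallest exponent giving 1 is 23.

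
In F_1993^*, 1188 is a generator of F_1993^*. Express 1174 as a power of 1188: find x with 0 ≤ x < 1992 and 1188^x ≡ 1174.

Baby-step giant-step with m = ceil(sqrt(1992)) = 45.
Baby table (1188^j mod 1993 for j=0..44):
  0:1  1:1188  2:300  3:1646  4:315  5:1529  6:829  7:310
  8:1568  9:1322  10:52  11:1986  12:1649  13:1886  14:436  15:1781
  16:1255  17:176  18:1816  19:982  20:711  21:1629  22:49  23:415
  24:749  25:934  26:1484  27:1180  28:761  29:1239  30:1098  31:1002
  32:555  33:1650  34:1081  35:736  36:1434  37:1570  38:1705  39:652
  40:1292  41:286  42:958  43:101  44:408
Giant step factor: 1188^(-45) ≡ 187 (mod 1993).
Scan 1174·187^i mod 1993 for i = 0, 1, …:
  i=0: 1174   i=1: 308   i=2: 1792   i=3: 280
  i=4: 542   i=5: 1704   i=6: 1761   i=7: 462
  i=8: 695   i=9: 420     …   i=31: 595
  i=32: 1650
Match at i=32, j=33: x = 32·45 + 33 = 1473.

1473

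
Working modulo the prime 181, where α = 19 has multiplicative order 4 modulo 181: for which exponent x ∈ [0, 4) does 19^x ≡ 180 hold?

2

Successive powers of 19 modulo 181:
  19^0=1  19^1=19  19^2=180
So 19^2 ≡ 180 (mod 181), giving x = 2.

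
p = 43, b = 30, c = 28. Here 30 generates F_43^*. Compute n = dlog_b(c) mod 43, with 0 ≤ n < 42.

31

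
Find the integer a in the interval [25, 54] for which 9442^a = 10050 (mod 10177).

28

Compute 9442^25 mod 10177 = 7883, then multiply by 9442 repeatedly:
  9442^25=7883  9442^26=6885  9442^27=7671  9442^28=10050
Found 10050 at exponent 28.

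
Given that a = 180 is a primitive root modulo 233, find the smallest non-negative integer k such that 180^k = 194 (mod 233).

165

Baby-step giant-step with m = ceil(sqrt(232)) = 16.
Baby table (180^j mod 233 for j=0..15):
  0:1  1:180  2:13  3:10  4:169  5:130  6:100  7:59
  8:135  9:68  10:124  11:185  12:214  13:75  14:219  15:43
Giant step factor: 180^(-16) ≡ 32 (mod 233).
Scan 194·32^i mod 233 for i = 0, 1, …:
  i=0: 194   i=1: 150   i=2: 140   i=3: 53
  i=4: 65   i=5: 216   i=6: 155   i=7: 67
  i=8: 47   i=9: 106   i=10: 130
Match at i=10, j=5: k = 10·16 + 5 = 165.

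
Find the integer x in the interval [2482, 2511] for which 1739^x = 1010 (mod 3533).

Compute 1739^2482 mod 3533 = 193, then multiply by 1739 repeatedly:
  1739^2482=193  1739^2483=3525  1739^2484=220  1739^2485=1016  1739^2486=324
  1739^2487=1689  1739^2488=1248  1739^2489=1010
Found 1010 at exponent 2489.

2489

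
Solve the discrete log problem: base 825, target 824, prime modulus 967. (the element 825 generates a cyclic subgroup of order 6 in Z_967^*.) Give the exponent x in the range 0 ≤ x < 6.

Successive powers of 825 modulo 967:
  825^0=1  825^1=825  825^2=824
So 825^2 ≡ 824 (mod 967), giving x = 2.

2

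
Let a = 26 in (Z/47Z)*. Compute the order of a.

46

The order of 26 must divide p − 1 = 46 = 2 · 23.
Divisors: 1, 2, 23, 46.
Check each in increasing order: 26^1 ≡ 26;  26^2 ≡ 18;  26^23 ≡ 46;  26^46 ≡ 1.
Smallest exponent giving 1 is 46.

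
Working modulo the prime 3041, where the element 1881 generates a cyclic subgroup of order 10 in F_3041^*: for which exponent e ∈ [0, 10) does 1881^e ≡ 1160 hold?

Successive powers of 1881 modulo 3041:
  1881^0=1  1881^1=1881  1881^2=1478  1881^3=644  1881^4=1046  1881^5=3040
  1881^6=1160
So 1881^6 ≡ 1160 (mod 3041), giving e = 6.

6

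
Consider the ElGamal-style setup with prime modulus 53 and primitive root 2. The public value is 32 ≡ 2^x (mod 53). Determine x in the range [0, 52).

Successive powers of 2 modulo 53:
  2^0=1  2^1=2  2^2=4  2^3=8  2^4=16  2^5=32
So 2^5 ≡ 32 (mod 53), giving x = 5.

5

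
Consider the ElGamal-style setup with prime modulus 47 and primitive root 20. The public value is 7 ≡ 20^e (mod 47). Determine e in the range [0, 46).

22

Successive powers of 20 modulo 47:
  20^0=1  20^1=20  20^2=24  20^3=10  20^4=12  20^5=5
  20^6=6  20^7=26  20^8=3  20^9=13  20^10=25  20^11=30
  20^12=36  20^13=15  20^14=18  20^15=31  20^16=9  20^17=39
  20^18=28  20^19=43  20^20=14  20^21=45  20^22=7
So 20^22 ≡ 7 (mod 47), giving e = 22.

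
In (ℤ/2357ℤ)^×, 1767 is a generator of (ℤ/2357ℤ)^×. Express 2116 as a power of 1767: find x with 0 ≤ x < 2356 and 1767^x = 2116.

1472

Baby-step giant-step with m = ceil(sqrt(2356)) = 49.
Baby table (1767^j mod 2357 for j=0..48):
  0:1  1:1767  2:1621  3:552  4:1943  5:1489  6:651  7:101
  8:1692  9:1088  10:1541  11:612  12:1898  13:2112  14:773  15:1188
  16:1466  17:79  18:530  19:781  20:1182  21:292  22:2138  23:1932
  24:908  25:1676  26:1100  27:1532  28:1208  29:1451  30:1858  31:2142
  32:1929  33:321  34:1527  35:1801  36:417  37:1455  38:1855  39:1555
  40:1780  41:1022  42:412  43:2048  44:821  45:1152  46:1493  47:648
  48:1871
Giant step factor: 1767^(-49) ≡ 1636 (mod 2357).
Scan 2116·1636^i mod 2357 for i = 0, 1, …:
  i=0: 2116   i=1: 1700   i=2: 2297   i=3: 834
  i=4: 2078   i=5: 814   i=6: 2356   i=7: 721
  i=8: 1056   i=9: 2292     …   i=29: 426
  i=30: 1621
Match at i=30, j=2: x = 30·49 + 2 = 1472.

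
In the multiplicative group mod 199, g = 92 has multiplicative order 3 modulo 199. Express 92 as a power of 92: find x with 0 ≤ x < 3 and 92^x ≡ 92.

1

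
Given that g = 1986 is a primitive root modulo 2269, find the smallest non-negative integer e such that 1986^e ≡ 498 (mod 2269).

Baby-step giant-step with m = ceil(sqrt(2268)) = 48.
Baby table (1986^j mod 2269 for j=0..47):
  0:1  1:1986  2:674  3:2123  4:476  5:1432  6:895  7:843
  8:1945  9:932  10:1717  11:1924  12:68  13:1177  14:452  15:1417
  16:602  17:2078  18:1866  19:599  20:658  21:2113  22:1037  23:1499
  24:86  25:621  26:1239  27:1058  28:94  29:626  30:2093  31:2159
  32:1633  33:737  34:177  35:2096  36:1310  37:1386  38:299  39:1605
  40:1854  41:1726  42:1646  43:1596  44:2132  45:198  46:691  47:1850
Giant step factor: 1986^(-48) ≡ 1930 (mod 2269).
Scan 498·1930^i mod 2269 for i = 0, 1, …:
  i=0: 498   i=1: 1353   i=2: 1940   i=3: 350
  i=4: 1607   i=5: 2056   i=6: 1868   i=7: 2068
  i=8: 69   i=9: 1568     …   i=45: 1783
  i=46: 1386
Match at i=46, j=37: e = 46·48 + 37 = 2245.

2245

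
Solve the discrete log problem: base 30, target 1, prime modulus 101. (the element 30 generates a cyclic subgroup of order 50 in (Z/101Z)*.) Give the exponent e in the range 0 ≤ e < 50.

Baby-step giant-step with m = ceil(sqrt(50)) = 8.
Baby table (30^j mod 101 for j=0..7):
  0:1  1:30  2:92  3:33  4:81  5:6  6:79  7:47
Giant step factor: 30^(-8) ≡ 25 (mod 101).
Scan 1·25^i mod 101 for i = 0, 1, …:
  i=0: 1
Match at i=0, j=0: e = 0·8 + 0 = 0.

0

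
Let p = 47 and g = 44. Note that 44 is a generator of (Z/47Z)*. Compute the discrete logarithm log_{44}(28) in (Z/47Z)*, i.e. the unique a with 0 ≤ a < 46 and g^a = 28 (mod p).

8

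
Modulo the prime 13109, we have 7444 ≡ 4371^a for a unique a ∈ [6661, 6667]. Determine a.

6663

Compute 4371^6661 mod 13109 = 910, then multiply by 4371 repeatedly:
  4371^6661=910  4371^6662=5583  4371^6663=7444
Found 7444 at exponent 6663.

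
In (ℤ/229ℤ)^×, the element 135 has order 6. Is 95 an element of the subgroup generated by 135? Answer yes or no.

95 ∈ ⟨135⟩ iff 95^6 ≡ 1 (mod 229), since |⟨135⟩| = 6.
95^6 mod 229 = 1.
Since 1 = 1, 95 lies in the subgroup.

yes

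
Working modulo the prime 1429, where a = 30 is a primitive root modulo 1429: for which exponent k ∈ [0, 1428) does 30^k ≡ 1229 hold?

507

Baby-step giant-step with m = ceil(sqrt(1428)) = 38.
Baby table (30^j mod 1429 for j=0..37):
  0:1  1:30  2:900  3:1278  4:1186  5:1284  6:1366  7:968
  8:460  9:939  10:1019  11:561  12:1111  13:463  14:1029  15:861
  16:108  17:382  18:28  19:840  20:907  21:59  22:341  23:227
  24:1094  25:1382  26:19  27:570  28:1381  29:1418  30:1099  31:103
  32:232  33:1244  34:166  35:693  36:784  37:656
Giant step factor: 30^(-38) ≡ 846 (mod 1429).
Scan 1229·846^i mod 1429 for i = 0, 1, …:
  i=0: 1229   i=1: 851   i=2: 1159   i=3: 220
  i=4: 350   i=5: 297   i=6: 1187   i=7: 1044
  i=8: 102   i=9: 552   i=10: 1138   i=11: 1031
  i=12: 536   i=13: 463
Match at i=13, j=13: k = 13·38 + 13 = 507.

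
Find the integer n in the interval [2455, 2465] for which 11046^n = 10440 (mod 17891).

Compute 11046^2455 mod 17891 = 10390, then multiply by 11046 repeatedly:
  11046^2455=10390  11046^2456=15066  11046^2457=14845  11046^2458=6855  11046^2459=5618
  11046^2460=10440
Found 10440 at exponent 2460.

2460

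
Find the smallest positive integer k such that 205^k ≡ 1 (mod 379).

63

The order of 205 must divide p − 1 = 378 = 2 · 3^3 · 7.
Divisors: 1, 2, 3, 6, 7, 9, 14, 18, 21, 27, 42, 54, 63, 126, 189, 378.
Check each in increasing order: 205^1 ≡ 205;  205^2 ≡ 335;  205^3 ≡ 76;  205^6 ≡ 91;  205^7 ≡ 84;  205^9 ≡ 94;  205^14 ≡ 234;  205^18 ≡ 119;  205^21 ≡ 327;  205^27 ≡ 195;  205^42 ≡ 51;  205^54 ≡ 125;  205^63 ≡ 1.
Smallest exponent giving 1 is 63.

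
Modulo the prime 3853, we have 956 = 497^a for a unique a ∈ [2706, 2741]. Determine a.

Compute 497^2706 mod 3853 = 3634, then multiply by 497 repeatedly:
  497^2706=3634  497^2707=2894  497^2708=1149  497^2709=809  497^2710=1361
  497^2711=2142  497^2712=1146  497^2713=3171  497^2714=110  497^2715=728
  497^2716=3487  497^2717=3042  497^2718=1498  497^2719=877  497^2720=480
  497^2721=3527  497^2722=3657  497^2723=2766  497^2724=3034  497^2725=1375
  497^2726=1394  497^2727=3131  497^2728=3348  497^2729=3313  497^2730=1330
  497^2731=2147  497^2732=3631  497^2733=1403  497^2734=3751  497^2735=3248
  497^2736=3702  497^2737=2013  497^2738=2534  497^2739=3320  497^2740=956
Found 956 at exponent 2740.

2740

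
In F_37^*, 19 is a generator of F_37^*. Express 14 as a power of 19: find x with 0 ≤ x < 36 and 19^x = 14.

Successive powers of 19 modulo 37:
  19^0=1  19^1=19  19^2=28  19^3=14
So 19^3 ≡ 14 (mod 37), giving x = 3.

3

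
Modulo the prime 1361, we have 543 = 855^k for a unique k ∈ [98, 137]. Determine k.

Compute 855^98 mod 1361 = 878, then multiply by 855 repeatedly:
  855^98=878  855^99=779  855^100=516  855^101=216  855^102=945
  855^103=902  855^104=884  855^105=465  855^106=163  855^107=543
Found 543 at exponent 107.

107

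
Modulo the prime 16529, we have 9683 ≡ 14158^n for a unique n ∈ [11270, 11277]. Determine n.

Compute 14158^11270 mod 16529 = 9683, then multiply by 14158 repeatedly:
  14158^11270=9683
Found 9683 at exponent 11270.

11270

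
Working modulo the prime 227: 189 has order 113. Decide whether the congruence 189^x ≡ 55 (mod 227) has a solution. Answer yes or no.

no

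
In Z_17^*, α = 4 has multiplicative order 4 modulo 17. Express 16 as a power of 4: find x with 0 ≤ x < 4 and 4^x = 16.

2

Successive powers of 4 modulo 17:
  4^0=1  4^1=4  4^2=16
So 4^2 ≡ 16 (mod 17), giving x = 2.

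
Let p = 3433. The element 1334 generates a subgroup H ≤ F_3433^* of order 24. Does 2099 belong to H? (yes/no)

yes

2099 ∈ ⟨1334⟩ iff 2099^24 ≡ 1 (mod 3433), since |⟨1334⟩| = 24.
2099^24 mod 3433 = 1.
Since 1 = 1, 2099 lies in the subgroup.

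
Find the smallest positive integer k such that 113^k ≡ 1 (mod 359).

358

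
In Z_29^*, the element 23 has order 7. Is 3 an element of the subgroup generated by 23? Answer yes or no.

3 ∈ ⟨23⟩ iff 3^7 ≡ 1 (mod 29), since |⟨23⟩| = 7.
3^7 mod 29 = 12.
Since 12 ≠ 1, 3 does not lie in the subgroup.

no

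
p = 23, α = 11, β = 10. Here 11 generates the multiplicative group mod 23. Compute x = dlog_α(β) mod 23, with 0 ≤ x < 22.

15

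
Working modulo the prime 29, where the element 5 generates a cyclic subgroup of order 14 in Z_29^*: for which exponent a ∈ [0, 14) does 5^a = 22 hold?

5

Successive powers of 5 modulo 29:
  5^0=1  5^1=5  5^2=25  5^3=9  5^4=16  5^5=22
So 5^5 ≡ 22 (mod 29), giving a = 5.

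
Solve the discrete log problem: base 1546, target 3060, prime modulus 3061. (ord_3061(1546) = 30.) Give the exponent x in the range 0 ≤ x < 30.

15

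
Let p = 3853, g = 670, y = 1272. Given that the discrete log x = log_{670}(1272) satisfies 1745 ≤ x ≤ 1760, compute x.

1759

Compute 670^1745 mod 3853 = 1291, then multiply by 670 repeatedly:
  670^1745=1291  670^1746=1898  670^1747=170  670^1748=2163  670^1749=482
  670^1750=3141  670^1751=732  670^1752=1109  670^1753=3254  670^1754=3235
  670^1755=2064  670^1756=3506  670^1757=2543  670^1758=784  670^1759=1272
Found 1272 at exponent 1759.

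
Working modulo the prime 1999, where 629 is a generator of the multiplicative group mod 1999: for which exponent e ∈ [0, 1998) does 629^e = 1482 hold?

Baby-step giant-step with m = ceil(sqrt(1998)) = 45.
Baby table (629^j mod 1999 for j=0..44):
  0:1  1:629  2:1838  3:680  4:1933  5:465  6:631  7:1097
  8:358  9:1294  10:333  11:1561  12:360  13:553  14:11  15:922
  16:228  17:1483  18:1273  19:1117  20:944  21:73  22:1939  23:241
  24:1664  25:1179  26:1961  27:86  28:121  29:147  30:509  31:321
  32:10  33:293  34:389  35:803  36:1339  37:652  38:313  39:975
  40:1581  41:946  42:1331  43:1617  44:1601
Giant step factor: 629^(-45) ≡ 351 (mod 1999).
Scan 1482·351^i mod 1999 for i = 0, 1, …:
  i=0: 1482   i=1: 442   i=2: 1219   i=3: 83
  i=4: 1147   i=5: 798   i=6: 238   i=7: 1579
  i=8: 506   i=9: 1694     …   i=16: 483
  i=17: 1617
Match at i=17, j=43: e = 17·45 + 43 = 808.

808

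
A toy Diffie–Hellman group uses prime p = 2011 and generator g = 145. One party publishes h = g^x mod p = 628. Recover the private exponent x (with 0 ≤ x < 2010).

1402

Baby-step giant-step with m = ceil(sqrt(2010)) = 45.
Baby table (145^j mod 2011 for j=0..44):
  0:1  1:145  2:915  3:1960  4:649  5:1599  6:590  7:1088
  8:902  9:75  10:820  11:251  12:197  13:411  14:1276  15:8
  16:1160  17:1287  18:1603  19:1170  20:726  21:698  22:660  23:1183
  24:600  25:527  26:2008  27:1576  28:1277  29:153  30:64  31:1236
  32:241  33:758  34:1316  35:1786  36:1562  37:1258  38:1420  39:778
  40:194  41:1987  42:542  43:161  44:1224
Giant step factor: 145^(-45) ≡ 1685 (mod 2011).
Scan 628·1685^i mod 2011 for i = 0, 1, …:
  i=0: 628   i=1: 394   i=2: 260   i=3: 1713
  i=4: 620   i=5: 991   i=6: 705   i=7: 1435
  i=8: 753   i=9: 1875     …   i=30: 9
  i=31: 1088
Match at i=31, j=7: x = 31·45 + 7 = 1402.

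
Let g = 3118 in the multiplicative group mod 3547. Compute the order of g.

1773

The order of 3118 must divide p − 1 = 3546 = 2 · 3^2 · 197.
Divisors: 1, 2, 3, 6, 9, 18, 197, 394, 591, 1182, 1773, 3546.
Check each in increasing order: 3118^1 ≡ 3118;  3118^2 ≡ 3144;  3118^3 ≡ 2631;  3118^6 ≡ 1964;  3118^9 ≡ 2852;  3118^18 ≡ 633;  3118^197 ≡ 3100;  3118^394 ≡ 1177;  3118^591 ≡ 2384;  3118^1182 ≡ 1162;  3118^1773 ≡ 1.
Smallest exponent giving 1 is 1773.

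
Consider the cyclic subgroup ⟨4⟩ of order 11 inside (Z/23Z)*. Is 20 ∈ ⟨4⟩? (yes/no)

no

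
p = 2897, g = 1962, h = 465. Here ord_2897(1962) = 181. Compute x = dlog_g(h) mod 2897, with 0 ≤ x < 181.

39

Baby-step giant-step with m = ceil(sqrt(181)) = 14.
Baby table (1962^j mod 2897 for j=0..13):
  0:1  1:1962  2:2228  3:2660  4:1423  5:2115  6:1126  7:1698
  8:2823  9:2559  10:257  11:156  12:1887  13:2825
Giant step factor: 1962^(-14) ≡ 904 (mod 2897).
Scan 465·904^i mod 2897 for i = 0, 1, …:
  i=0: 465   i=1: 295   i=2: 156
Match at i=2, j=11: x = 2·14 + 11 = 39.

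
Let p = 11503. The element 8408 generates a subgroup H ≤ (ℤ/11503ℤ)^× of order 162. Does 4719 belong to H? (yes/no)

yes

4719 ∈ ⟨8408⟩ iff 4719^162 ≡ 1 (mod 11503), since |⟨8408⟩| = 162.
4719^162 mod 11503 = 1.
Since 1 = 1, 4719 lies in the subgroup.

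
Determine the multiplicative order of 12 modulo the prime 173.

172

The order of 12 must divide p − 1 = 172 = 2^2 · 43.
Divisors: 1, 2, 4, 43, 86, 172.
Check each in increasing order: 12^1 ≡ 12;  12^2 ≡ 144;  12^4 ≡ 149;  12^43 ≡ 80;  12^86 ≡ 172;  12^172 ≡ 1.
Smallest exponent giving 1 is 172.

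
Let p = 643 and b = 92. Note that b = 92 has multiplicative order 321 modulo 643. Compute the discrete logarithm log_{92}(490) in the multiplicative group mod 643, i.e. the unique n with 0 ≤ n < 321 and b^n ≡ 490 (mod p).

94

Baby-step giant-step with m = ceil(sqrt(321)) = 18.
Baby table (92^j mod 643 for j=0..17):
  0:1  1:92  2:105  3:15  4:94  5:289  6:225  7:124
  8:477  9:160  10:574  11:82  12:471  13:251  14:587  15:635
  16:550  17:446
Giant step factor: 92^(-18) ≡ 359 (mod 643).
Scan 490·359^i mod 643 for i = 0, 1, …:
  i=0: 490   i=1: 371   i=2: 88   i=3: 85
  i=4: 294   i=5: 94
Match at i=5, j=4: n = 5·18 + 4 = 94.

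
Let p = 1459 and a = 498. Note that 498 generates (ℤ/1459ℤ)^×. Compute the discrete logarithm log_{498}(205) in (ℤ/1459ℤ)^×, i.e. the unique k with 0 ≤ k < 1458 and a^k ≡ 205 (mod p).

227

Baby-step giant-step with m = ceil(sqrt(1458)) = 39.
Baby table (498^j mod 1459 for j=0..38):
  0:1  1:498  2:1433  3:183  4:676  5:1078  6:1391  7:1152
  8:309  9:687  10:720  11:1105  12:247  13:450  14:873  15:1431
  16:646  17:728  18:712  19:39  20:455  21:445  22:1301  23:102
  24:1190  25:266  26:1158  27:379  28:531  29:359  30:784  31:879
  32:42  33:490  34:367  35:391  36:671  37:47  38:62
Giant step factor: 498^(-39) ≡ 197 (mod 1459).
Scan 205·197^i mod 1459 for i = 0, 1, …:
  i=0: 205   i=1: 992   i=2: 1377   i=3: 1354
  i=4: 1200   i=5: 42
Match at i=5, j=32: k = 5·39 + 32 = 227.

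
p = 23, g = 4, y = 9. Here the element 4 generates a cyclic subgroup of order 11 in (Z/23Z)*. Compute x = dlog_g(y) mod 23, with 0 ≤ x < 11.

8

Successive powers of 4 modulo 23:
  4^0=1  4^1=4  4^2=16  4^3=18  4^4=3  4^5=12
  4^6=2  4^7=8  4^8=9
So 4^8 ≡ 9 (mod 23), giving x = 8.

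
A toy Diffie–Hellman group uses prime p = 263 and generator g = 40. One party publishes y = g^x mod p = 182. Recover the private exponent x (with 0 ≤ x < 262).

191

Baby-step giant-step with m = ceil(sqrt(262)) = 17.
Baby table (40^j mod 263 for j=0..16):
  0:1  1:40  2:22  3:91  4:221  5:161  6:128  7:123
  8:186  9:76  10:147  11:94  12:78  13:227  14:138  15:260
  16:143
Giant step factor: 40^(-17) ≡ 259 (mod 263).
Scan 182·259^i mod 263 for i = 0, 1, …:
  i=0: 182   i=1: 61   i=2: 19   i=3: 187
  i=4: 41   i=5: 99   i=6: 130   i=7: 6
  i=8: 239   i=9: 96   i=10: 142   i=11: 221
Match at i=11, j=4: x = 11·17 + 4 = 191.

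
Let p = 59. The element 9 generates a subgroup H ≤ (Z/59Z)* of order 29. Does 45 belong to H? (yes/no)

45 ∈ ⟨9⟩ iff 45^29 ≡ 1 (mod 59), since |⟨9⟩| = 29.
45^29 mod 59 = 1.
Since 1 = 1, 45 lies in the subgroup.

yes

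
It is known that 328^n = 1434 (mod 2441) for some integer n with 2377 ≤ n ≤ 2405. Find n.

Compute 328^2377 mod 2441 = 1341, then multiply by 328 repeatedly:
  328^2377=1341  328^2378=468  328^2379=2162  328^2380=1246  328^2381=1041
  328^2382=2149  328^2383=1864  328^2384=1142  328^2385=1103  328^2386=516
  328^2387=819  328^2388=122  328^2389=960  328^2390=2432  328^2391=1930
  328^2392=821  328^2393=778  328^2394=1320  328^2395=903  328^2396=823
  328^2397=1434
Found 1434 at exponent 2397.

2397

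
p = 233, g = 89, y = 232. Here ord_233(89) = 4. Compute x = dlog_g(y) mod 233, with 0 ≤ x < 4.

2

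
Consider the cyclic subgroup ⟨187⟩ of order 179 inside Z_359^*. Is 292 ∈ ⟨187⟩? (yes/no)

yes

292 ∈ ⟨187⟩ iff 292^179 ≡ 1 (mod 359), since |⟨187⟩| = 179.
292^179 mod 359 = 1.
Since 1 = 1, 292 lies in the subgroup.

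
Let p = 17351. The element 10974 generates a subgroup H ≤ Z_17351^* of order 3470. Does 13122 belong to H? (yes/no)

yes

13122 ∈ ⟨10974⟩ iff 13122^3470 ≡ 1 (mod 17351), since |⟨10974⟩| = 3470.
13122^3470 mod 17351 = 1.
Since 1 = 1, 13122 lies in the subgroup.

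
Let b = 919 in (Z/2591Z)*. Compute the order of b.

The order of 919 must divide p − 1 = 2590 = 2 · 5 · 7 · 37.
Divisors: 1, 2, 5, 7, 10, 14, 35, 37, 70, 74, 185, 259, 370, 518, 1295, 2590.
Check each in increasing order: 919^1 ≡ 919;  919^2 ≡ 2486;  919^5 ≡ 1165;  919^7 ≡ 2043;  919^10 ≡ 2132;  919^14 ≡ 2339;  919^35 ≡ 2120;  919^37 ≡ 226;  919^70 ≡ 1606;  919^74 ≡ 1847;  919^185 ≡ 474;  919^259 ≡ 2311;  919^370 ≡ 1850;  919^518 ≡ 670;  919^1295 ≡ 1.
Smallest exponent giving 1 is 1295.

1295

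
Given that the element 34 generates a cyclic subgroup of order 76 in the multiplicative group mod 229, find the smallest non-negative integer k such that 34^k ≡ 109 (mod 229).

51

Baby-step giant-step with m = ceil(sqrt(76)) = 9.
Baby table (34^j mod 229 for j=0..8):
  0:1  1:34  2:11  3:145  4:121  5:221  6:186  7:141
  8:214
Giant step factor: 34^(-9) ≡ 22 (mod 229).
Scan 109·22^i mod 229 for i = 0, 1, …:
  i=0: 109   i=1: 108   i=2: 86   i=3: 60
  i=4: 175   i=5: 186
Match at i=5, j=6: k = 5·9 + 6 = 51.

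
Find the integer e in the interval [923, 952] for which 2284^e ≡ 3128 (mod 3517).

952

Compute 2284^923 mod 3517 = 1528, then multiply by 2284 repeatedly:
  2284^923=1528  2284^924=1088  2284^925=1990  2284^926=1196  2284^927=2472
  2284^928=1263  2284^929=752  2284^930=1272  2284^931=206  2284^932=2743
  2284^933=1235  2284^934=106  2284^935=2948  2284^936=1694  2284^937=396
  2284^938=595  2284^939=1418  2284^940=3072  2284^941=33  2284^942=1515
  2284^943=3049  2284^944=256  2284^945=882  2284^946=2764  2284^947=3478
  2284^948=2366  2284^949=1832  2284^950=2575  2284^951=876  2284^952=3128
Found 3128 at exponent 952.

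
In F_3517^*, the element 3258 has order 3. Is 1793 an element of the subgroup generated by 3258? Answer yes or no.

1793 ∈ ⟨3258⟩ iff 1793^3 ≡ 1 (mod 3517), since |⟨3258⟩| = 3.
1793^3 mod 3517 = 1937.
Since 1937 ≠ 1, 1793 does not lie in the subgroup.

no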